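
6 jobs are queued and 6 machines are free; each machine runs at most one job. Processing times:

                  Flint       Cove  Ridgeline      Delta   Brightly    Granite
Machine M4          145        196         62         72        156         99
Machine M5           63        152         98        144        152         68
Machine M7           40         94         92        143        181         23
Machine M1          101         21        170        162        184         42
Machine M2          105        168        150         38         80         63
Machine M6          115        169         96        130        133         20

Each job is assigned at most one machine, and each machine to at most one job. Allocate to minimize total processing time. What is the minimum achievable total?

Min total: 331 min

Optimal: Flint→Machine M7 (40 min), Cove→Machine M1 (21 min), Ridgeline→Machine M5 (98 min), Delta→Machine M4 (72 min), Brightly→Machine M2 (80 min), Granite→Machine M6 (20 min) — total 40+21+98+72+80+20 = 331 min.
Row-greedy (each job in turn takes its cheapest remaining machine) gives 362 min, worse by 31.
Every other assignment is strictly worse.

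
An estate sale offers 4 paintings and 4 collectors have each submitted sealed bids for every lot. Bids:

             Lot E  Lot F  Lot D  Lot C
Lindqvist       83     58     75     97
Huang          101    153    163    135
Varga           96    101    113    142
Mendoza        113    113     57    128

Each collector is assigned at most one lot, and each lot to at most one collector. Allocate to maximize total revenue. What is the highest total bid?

Max total: $501

This is a one-to-one assignment (maximum-weight bipartite matching).
Optimal: Lindqvist→Lot E ($83), Huang→Lot D ($163), Varga→Lot C ($142), Mendoza→Lot F ($113) — total 83+163+142+113 = $501.
Max-entry greedy (repeatedly take the single best remaining cell) gives $476, worse by 25.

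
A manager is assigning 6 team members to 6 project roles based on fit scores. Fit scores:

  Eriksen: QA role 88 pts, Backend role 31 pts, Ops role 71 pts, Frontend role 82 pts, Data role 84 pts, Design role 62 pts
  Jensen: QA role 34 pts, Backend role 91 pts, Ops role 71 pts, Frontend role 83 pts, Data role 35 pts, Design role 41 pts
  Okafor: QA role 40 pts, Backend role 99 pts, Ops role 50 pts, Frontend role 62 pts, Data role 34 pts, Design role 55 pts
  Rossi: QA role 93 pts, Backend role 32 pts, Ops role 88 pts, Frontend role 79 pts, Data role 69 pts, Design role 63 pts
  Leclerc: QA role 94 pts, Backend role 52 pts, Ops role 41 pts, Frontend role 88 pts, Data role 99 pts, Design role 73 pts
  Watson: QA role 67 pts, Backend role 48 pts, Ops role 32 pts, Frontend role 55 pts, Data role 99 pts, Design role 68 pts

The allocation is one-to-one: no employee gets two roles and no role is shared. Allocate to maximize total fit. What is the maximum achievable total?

Optimal: Eriksen→QA role (88 pts), Jensen→Frontend role (83 pts), Okafor→Backend role (99 pts), Rossi→Ops role (88 pts), Leclerc→Design role (73 pts), Watson→Data role (99 pts) — total 88+83+99+88+73+99 = 530 pts.
Column-greedy (each role in turn goes to its best remaining employee) gives 525 pts, worse by 5.
Next-best assignment: Eriksen→QA role, Jensen→Frontend role, Okafor→Backend role, Rossi→Ops role, Leclerc→Data role, Watson→Design role = 525 pts.

Max total: 530 pts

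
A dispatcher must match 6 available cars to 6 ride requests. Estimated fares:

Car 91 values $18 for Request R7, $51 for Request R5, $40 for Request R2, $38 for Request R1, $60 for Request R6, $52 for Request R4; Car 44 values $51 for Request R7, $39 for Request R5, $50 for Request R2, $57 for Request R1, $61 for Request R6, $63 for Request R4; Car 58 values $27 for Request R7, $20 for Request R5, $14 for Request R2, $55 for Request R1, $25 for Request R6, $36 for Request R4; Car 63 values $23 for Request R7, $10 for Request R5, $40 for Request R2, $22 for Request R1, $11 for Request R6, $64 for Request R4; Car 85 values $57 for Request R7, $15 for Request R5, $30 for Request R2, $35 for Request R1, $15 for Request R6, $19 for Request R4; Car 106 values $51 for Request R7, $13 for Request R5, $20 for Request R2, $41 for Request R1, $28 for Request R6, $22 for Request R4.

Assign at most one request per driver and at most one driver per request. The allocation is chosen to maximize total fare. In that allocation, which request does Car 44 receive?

Car 44 receives Request R6.

Optimal: Car 91→Request R5 ($51), Car 44→Request R6 ($61), Car 58→Request R1 ($55), Car 63→Request R4 ($64), Car 85→Request R2 ($30), Car 106→Request R7 ($51) — total 51+61+55+64+30+51 = $312.
Column-greedy (each request in turn goes to its best remaining driver) gives $305, worse by 7.
Swapping Car 44↔Car 63 (Car 44→Request R4 $63, Car 63→Request R6 $11) loses 51.
Checked against all permutations: $312 is optimal.
Car 44's own top request is Request R4 ($63), but forcing Car 44→Request R4 and reassigning the rest optimally gives only $294 — worse by 18.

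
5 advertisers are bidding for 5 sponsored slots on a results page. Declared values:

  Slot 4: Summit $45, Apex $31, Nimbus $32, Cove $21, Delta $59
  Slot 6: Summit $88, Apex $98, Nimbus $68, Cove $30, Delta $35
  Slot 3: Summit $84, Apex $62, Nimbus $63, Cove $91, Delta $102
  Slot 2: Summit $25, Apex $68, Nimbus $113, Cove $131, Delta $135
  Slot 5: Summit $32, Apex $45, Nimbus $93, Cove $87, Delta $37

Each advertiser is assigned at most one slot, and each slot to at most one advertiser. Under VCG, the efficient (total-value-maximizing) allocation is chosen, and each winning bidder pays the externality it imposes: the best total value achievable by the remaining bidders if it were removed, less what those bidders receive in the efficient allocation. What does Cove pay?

Cove pays $72.

Efficient allocation: Summit→Slot 4 ($45), Apex→Slot 6 ($98), Nimbus→Slot 5 ($93), Cove→Slot 2 ($131), Delta→Slot 3 ($102); total welfare W = $469.
Cove receives Slot 2 at value $131, so the others get W − 131 = $338.
Without Cove: best allocation of the remaining 4 bidders over all 5 slots is Summit→Slot 3 ($84), Apex→Slot 6 ($98), Nimbus→Slot 5 ($93), Delta→Slot 2 ($135), total $410.
VCG payment = (others' best without Cove) − (others' welfare with Cove) = 410 − 338 = $72.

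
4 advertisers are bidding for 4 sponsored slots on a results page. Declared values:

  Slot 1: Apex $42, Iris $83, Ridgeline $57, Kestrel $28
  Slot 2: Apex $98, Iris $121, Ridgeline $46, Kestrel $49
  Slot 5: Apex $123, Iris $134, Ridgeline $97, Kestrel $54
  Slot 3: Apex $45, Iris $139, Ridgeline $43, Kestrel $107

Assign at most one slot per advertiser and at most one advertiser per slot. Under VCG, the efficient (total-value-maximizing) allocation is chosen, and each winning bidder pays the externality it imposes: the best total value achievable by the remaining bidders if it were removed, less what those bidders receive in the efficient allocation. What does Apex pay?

Efficient allocation: Apex→Slot 5 ($123), Iris→Slot 2 ($121), Ridgeline→Slot 1 ($57), Kestrel→Slot 3 ($107); total welfare W = $408.
Apex receives Slot 5 at value $123, so the others get W − 123 = $285.
Without Apex: best allocation of the remaining 3 bidders over all 4 slots is Iris→Slot 2 ($121), Ridgeline→Slot 5 ($97), Kestrel→Slot 3 ($107), total $325.
VCG payment = (others' best without Apex) − (others' welfare with Apex) = 325 − 285 = $40.

Apex pays $40.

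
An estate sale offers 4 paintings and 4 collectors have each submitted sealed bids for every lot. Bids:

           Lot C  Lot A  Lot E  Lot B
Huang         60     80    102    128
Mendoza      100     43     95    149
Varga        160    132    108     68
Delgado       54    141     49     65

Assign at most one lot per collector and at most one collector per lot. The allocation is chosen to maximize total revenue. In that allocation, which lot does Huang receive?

Huang receives Lot E.

Optimal: Huang→Lot E ($102), Mendoza→Lot B ($149), Varga→Lot C ($160), Delgado→Lot A ($141) — total 102+149+160+141 = $552.
Next-best assignment: Huang→Lot B, Mendoza→Lot E, Varga→Lot C, Delgado→Lot A = $524.
Swapping Delgado↔Huang (Delgado→Lot E $49, Huang→Lot A $80) loses 114.
Every other assignment is strictly worse.
Huang's own top lot is Lot B ($128), but forcing Huang→Lot B and reassigning the rest optimally gives only $524 — worse by 28.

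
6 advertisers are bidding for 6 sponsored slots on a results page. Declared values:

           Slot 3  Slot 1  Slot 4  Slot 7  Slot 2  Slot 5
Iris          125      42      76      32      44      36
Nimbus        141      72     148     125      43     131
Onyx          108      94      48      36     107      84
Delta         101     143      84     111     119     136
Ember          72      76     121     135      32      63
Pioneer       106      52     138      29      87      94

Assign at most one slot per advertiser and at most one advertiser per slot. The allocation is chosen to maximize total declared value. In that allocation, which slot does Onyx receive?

Onyx receives Slot 2.

Optimal: Iris→Slot 3 ($125), Nimbus→Slot 5 ($131), Onyx→Slot 2 ($107), Delta→Slot 1 ($143), Ember→Slot 7 ($135), Pioneer→Slot 4 ($138) — total 125+131+107+143+135+138 = $779.
Row-greedy (each advertiser in turn takes its best remaining slot) gives $752, worse by 27.
Next-best assignment: Iris→Slot 3, Nimbus→Slot 4, Onyx→Slot 2, Delta→Slot 1, Ember→Slot 7, Pioneer→Slot 5 = $752.
Onyx's own top slot is Slot 3 ($108), but forcing Onyx→Slot 3 and reassigning the rest optimally gives only $699 — worse by 80.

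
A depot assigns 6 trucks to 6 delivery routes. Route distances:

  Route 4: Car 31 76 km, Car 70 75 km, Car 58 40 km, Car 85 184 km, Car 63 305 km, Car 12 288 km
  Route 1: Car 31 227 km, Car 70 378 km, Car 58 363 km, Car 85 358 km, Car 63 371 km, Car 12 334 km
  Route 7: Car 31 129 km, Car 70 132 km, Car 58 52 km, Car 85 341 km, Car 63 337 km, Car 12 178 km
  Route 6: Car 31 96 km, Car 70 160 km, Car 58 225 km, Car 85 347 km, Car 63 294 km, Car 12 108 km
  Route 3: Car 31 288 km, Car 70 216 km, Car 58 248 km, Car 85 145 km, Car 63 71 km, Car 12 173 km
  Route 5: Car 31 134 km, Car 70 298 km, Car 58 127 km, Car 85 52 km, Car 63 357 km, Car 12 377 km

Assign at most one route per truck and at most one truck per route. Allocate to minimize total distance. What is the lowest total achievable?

Min total: 585 km

Optimal: Car 31→Route 1 (227 km), Car 70→Route 4 (75 km), Car 58→Route 7 (52 km), Car 85→Route 5 (52 km), Car 63→Route 3 (71 km), Car 12→Route 6 (108 km) — total 227+75+52+52+71+108 = 585 km.
Column-greedy (each route in turn goes to its cheapest remaining truck) gives 630 km, worse by 45.
Next-best assignment: Car 31→Route 1, Car 70→Route 7, Car 58→Route 4, Car 85→Route 5, Car 63→Route 3, Car 12→Route 6 = 630 km.
No other one-to-one assignment undercuts 585 km.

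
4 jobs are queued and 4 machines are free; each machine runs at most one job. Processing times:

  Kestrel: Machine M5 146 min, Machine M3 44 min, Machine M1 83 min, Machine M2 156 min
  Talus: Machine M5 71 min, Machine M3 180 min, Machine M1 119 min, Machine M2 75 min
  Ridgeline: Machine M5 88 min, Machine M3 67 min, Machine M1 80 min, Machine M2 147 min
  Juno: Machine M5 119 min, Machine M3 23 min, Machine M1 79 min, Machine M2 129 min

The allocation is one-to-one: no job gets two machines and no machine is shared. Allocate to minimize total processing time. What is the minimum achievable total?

Optimal: Kestrel→Machine M1 (83 min), Talus→Machine M2 (75 min), Ridgeline→Machine M5 (88 min), Juno→Machine M3 (23 min) — total 83+75+88+23 = 269 min.
Min-entry greedy (repeatedly take the single cheapest remaining cell) gives 330 min, worse by 61.
Next-best assignment: Kestrel→Machine M3, Talus→Machine M2, Ridgeline→Machine M5, Juno→Machine M1 = 286 min.

Min total: 269 min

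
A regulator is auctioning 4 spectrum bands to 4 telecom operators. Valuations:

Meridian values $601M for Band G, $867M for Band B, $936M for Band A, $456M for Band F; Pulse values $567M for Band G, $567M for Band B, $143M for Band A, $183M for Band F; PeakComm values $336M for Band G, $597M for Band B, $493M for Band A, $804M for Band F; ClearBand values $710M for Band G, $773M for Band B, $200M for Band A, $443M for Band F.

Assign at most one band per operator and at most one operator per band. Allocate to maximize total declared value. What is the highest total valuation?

Treat this as an assignment problem: match each operator to one band.
Optimal: Meridian→Band A ($936M), Pulse→Band G ($567M), PeakComm→Band F ($804M), ClearBand→Band B ($773M) — total 936+567+804+773 = $3080M.
Column-greedy (each band in turn goes to its best remaining operator) gives $2253M, worse by 827.
Swapping PeakComm↔Pulse (PeakComm→Band G $336M, Pulse→Band F $183M) loses 852.
No other one-to-one assignment exceeds $3080M.

Maximum total: $3080M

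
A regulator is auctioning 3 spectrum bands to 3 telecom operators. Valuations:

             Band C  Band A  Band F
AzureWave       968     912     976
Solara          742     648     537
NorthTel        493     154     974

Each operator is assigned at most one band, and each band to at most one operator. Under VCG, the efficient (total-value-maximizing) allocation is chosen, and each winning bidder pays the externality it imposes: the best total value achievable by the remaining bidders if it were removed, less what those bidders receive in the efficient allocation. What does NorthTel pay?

NorthTel pays $64M.

Efficient allocation: AzureWave→Band A ($912M), Solara→Band C ($742M), NorthTel→Band F ($974M); total welfare W = $2628M.
NorthTel receives Band F at value $974M, so the others get W − 974 = $1654M.
Without NorthTel: best allocation of the remaining 2 bidders over all 3 bands is AzureWave→Band F ($976M), Solara→Band C ($742M), total $1718M.
VCG payment = (others' best without NorthTel) − (others' welfare with NorthTel) = 1718 − 1654 = $64M.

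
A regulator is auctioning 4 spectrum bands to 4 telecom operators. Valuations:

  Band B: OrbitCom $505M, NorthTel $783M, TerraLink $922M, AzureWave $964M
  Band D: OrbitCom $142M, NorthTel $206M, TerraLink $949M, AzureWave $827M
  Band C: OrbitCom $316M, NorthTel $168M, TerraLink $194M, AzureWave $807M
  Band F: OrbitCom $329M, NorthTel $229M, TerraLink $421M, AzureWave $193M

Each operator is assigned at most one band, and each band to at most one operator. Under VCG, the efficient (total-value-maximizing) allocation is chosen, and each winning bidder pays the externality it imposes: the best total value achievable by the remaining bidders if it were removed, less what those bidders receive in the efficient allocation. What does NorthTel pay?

NorthTel pays $176M.

Efficient allocation: OrbitCom→Band F ($329M), NorthTel→Band B ($783M), TerraLink→Band D ($949M), AzureWave→Band C ($807M); total welfare W = $2868M.
NorthTel receives Band B at value $783M, so the others get W − 783 = $2085M.
Without NorthTel: best allocation of the remaining 3 bidders over all 4 bands is OrbitCom→Band B ($505M), TerraLink→Band D ($949M), AzureWave→Band C ($807M), total $2261M.
VCG payment = (others' best without NorthTel) − (others' welfare with NorthTel) = 2261 − 2085 = $176M.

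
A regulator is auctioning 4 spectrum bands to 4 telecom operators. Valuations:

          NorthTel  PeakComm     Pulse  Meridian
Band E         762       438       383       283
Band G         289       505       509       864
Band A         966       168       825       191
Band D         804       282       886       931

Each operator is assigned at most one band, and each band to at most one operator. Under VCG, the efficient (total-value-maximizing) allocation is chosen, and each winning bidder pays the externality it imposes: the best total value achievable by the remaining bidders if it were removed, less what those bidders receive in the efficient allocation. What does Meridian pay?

Meridian pays $67M.

Efficient allocation: NorthTel→Band A ($966M), PeakComm→Band E ($438M), Pulse→Band D ($886M), Meridian→Band G ($864M); total welfare W = $3154M.
Meridian receives Band G at value $864M, so the others get W − 864 = $2290M.
Without Meridian: best allocation of the remaining 3 bidders over all 4 bands is NorthTel→Band A ($966M), PeakComm→Band G ($505M), Pulse→Band D ($886M), total $2357M.
VCG payment = (others' best without Meridian) − (others' welfare with Meridian) = 2357 − 2290 = $67M.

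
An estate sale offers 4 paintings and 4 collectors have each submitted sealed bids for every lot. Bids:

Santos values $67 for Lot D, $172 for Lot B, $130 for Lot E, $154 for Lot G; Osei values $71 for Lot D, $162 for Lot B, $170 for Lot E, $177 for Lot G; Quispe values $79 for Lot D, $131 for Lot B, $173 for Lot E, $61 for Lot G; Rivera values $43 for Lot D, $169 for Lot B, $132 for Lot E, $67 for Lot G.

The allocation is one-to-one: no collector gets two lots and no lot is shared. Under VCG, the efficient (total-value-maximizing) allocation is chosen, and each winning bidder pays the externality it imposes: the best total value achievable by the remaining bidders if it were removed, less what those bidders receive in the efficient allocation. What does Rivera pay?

Efficient allocation: Santos→Lot D ($67), Osei→Lot G ($177), Quispe→Lot E ($173), Rivera→Lot B ($169); total welfare W = $586.
Rivera receives Lot B at value $169, so the others get W − 169 = $417.
Without Rivera: best allocation of the remaining 3 bidders over all 4 lots is Santos→Lot B ($172), Osei→Lot G ($177), Quispe→Lot E ($173), total $522.
VCG payment = (others' best without Rivera) − (others' welfare with Rivera) = 522 − 417 = $105.

Rivera pays $105.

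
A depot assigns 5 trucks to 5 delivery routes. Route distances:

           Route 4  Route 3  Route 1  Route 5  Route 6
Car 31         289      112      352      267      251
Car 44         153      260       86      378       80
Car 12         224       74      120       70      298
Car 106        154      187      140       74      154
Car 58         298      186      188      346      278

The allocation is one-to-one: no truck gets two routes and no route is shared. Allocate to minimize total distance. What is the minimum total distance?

Optimal: Car 31→Route 3 (112 km), Car 44→Route 6 (80 km), Car 12→Route 5 (70 km), Car 106→Route 4 (154 km), Car 58→Route 1 (188 km) — total 112+80+70+154+188 = 604 km.
Row-greedy (each truck in turn takes its cheapest remaining route) gives 700 km, worse by 96.
Swapping Car 31↔Car 12 (Car 31→Route 5 267 km, Car 12→Route 3 74 km) adds 159.

Minimum total: 604 km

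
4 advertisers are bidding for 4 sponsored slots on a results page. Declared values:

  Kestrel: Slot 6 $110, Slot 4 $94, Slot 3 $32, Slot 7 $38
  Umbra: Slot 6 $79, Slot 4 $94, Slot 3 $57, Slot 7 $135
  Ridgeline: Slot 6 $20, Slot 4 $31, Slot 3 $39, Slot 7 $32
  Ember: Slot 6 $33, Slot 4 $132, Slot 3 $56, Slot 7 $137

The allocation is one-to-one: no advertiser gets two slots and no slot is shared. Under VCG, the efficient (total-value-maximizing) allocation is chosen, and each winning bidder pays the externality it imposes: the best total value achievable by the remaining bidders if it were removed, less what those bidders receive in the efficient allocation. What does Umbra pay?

Umbra pays $5.

Efficient allocation: Kestrel→Slot 6 ($110), Umbra→Slot 7 ($135), Ridgeline→Slot 3 ($39), Ember→Slot 4 ($132); total welfare W = $416.
Umbra receives Slot 7 at value $135, so the others get W − 135 = $281.
Without Umbra: best allocation of the remaining 3 bidders over all 4 slots is Kestrel→Slot 6 ($110), Ridgeline→Slot 3 ($39), Ember→Slot 7 ($137), total $286.
VCG payment = (others' best without Umbra) − (others' welfare with Umbra) = 286 − 281 = $5.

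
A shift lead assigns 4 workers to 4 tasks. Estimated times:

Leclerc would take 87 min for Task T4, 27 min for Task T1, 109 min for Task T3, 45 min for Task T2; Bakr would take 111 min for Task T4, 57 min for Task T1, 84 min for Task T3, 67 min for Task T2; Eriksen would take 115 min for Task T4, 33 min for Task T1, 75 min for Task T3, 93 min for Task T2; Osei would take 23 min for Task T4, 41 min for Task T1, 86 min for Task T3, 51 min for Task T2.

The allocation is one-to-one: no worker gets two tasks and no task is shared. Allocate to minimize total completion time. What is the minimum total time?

Optimal: Leclerc→Task T2 (45 min), Bakr→Task T3 (84 min), Eriksen→Task T1 (33 min), Osei→Task T4 (23 min) — total 45+84+33+23 = 185 min.
Row-greedy (each worker in turn takes its cheapest remaining task) gives 192 min, worse by 7.
Swapping Osei↔Eriksen (Osei→Task T1 41 min, Eriksen→Task T4 115 min) adds 100.

Minimum total: 185 min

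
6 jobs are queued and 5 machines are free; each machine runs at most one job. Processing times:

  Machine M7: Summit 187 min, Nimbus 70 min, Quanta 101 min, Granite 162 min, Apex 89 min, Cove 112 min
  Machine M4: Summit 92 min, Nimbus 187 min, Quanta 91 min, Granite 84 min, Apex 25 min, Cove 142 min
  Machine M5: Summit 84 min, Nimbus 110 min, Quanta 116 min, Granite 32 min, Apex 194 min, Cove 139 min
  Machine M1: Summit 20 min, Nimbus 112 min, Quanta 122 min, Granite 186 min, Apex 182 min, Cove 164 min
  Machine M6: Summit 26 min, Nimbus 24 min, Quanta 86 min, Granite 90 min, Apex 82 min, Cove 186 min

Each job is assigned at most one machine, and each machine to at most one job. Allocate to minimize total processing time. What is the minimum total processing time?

Minimum total: 202 min

This is the linear assignment problem.
Optimal: Quanta→Machine M7 (101 min), Apex→Machine M4 (25 min), Granite→Machine M5 (32 min), Summit→Machine M1 (20 min), Nimbus→Machine M6 (24 min) — total 101+25+32+20+24 = 202 min.
Row-greedy (each job in turn takes its cheapest remaining machine) gives 256 min, worse by 54.
Checked against all permutations: 202 min is optimal.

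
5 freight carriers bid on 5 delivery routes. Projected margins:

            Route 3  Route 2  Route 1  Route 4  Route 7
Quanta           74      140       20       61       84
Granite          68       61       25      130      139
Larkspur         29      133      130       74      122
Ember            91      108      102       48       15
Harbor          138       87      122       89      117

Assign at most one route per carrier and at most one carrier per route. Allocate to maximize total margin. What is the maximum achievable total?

Max total: $632k

Optimal: Quanta→Route 2 ($140k), Granite→Route 4 ($130k), Larkspur→Route 7 ($122k), Ember→Route 1 ($102k), Harbor→Route 3 ($138k) — total 140+130+122+102+138 = $632k.
Row-greedy (each carrier in turn takes its best remaining route) gives $589k, worse by 43.
Swapping Granite↔Larkspur (Granite→Route 7 $139k, Larkspur→Route 4 $74k) loses 39.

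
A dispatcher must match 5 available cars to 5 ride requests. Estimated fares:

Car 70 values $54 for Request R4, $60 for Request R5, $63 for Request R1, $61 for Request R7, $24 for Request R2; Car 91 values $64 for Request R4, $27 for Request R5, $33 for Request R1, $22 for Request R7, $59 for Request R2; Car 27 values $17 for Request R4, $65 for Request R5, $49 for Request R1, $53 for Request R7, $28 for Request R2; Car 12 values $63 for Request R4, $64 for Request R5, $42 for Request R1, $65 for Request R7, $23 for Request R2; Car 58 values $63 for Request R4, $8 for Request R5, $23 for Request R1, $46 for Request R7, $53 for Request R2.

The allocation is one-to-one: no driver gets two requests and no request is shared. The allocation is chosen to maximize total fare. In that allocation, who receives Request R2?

Car 91 receives Request R2.

Optimal: Car 70→Request R1 ($63), Car 91→Request R2 ($59), Car 27→Request R5 ($65), Car 12→Request R7 ($65), Car 58→Request R4 ($63) — total 63+59+65+65+63 = $315.
Row-greedy (each driver in turn takes its best remaining request) gives $310, worse by 5.
Car 91's own top request is Request R4 ($64), but forcing Car 91→Request R4 and reassigning the rest optimally gives only $310 — worse by 5.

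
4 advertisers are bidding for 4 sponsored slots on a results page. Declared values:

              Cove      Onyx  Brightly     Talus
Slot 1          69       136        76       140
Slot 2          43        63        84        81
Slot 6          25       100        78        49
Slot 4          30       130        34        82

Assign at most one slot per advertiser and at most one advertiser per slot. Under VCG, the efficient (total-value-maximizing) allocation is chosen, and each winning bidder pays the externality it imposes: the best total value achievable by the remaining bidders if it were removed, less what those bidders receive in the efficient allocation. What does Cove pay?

Cove pays $6.

Efficient allocation: Cove→Slot 2 ($43), Onyx→Slot 4 ($130), Brightly→Slot 6 ($78), Talus→Slot 1 ($140); total welfare W = $391.
Cove receives Slot 2 at value $43, so the others get W − 43 = $348.
Without Cove: best allocation of the remaining 3 bidders over all 4 slots is Onyx→Slot 4 ($130), Brightly→Slot 2 ($84), Talus→Slot 1 ($140), total $354.
VCG payment = (others' best without Cove) − (others' welfare with Cove) = 354 − 348 = $6.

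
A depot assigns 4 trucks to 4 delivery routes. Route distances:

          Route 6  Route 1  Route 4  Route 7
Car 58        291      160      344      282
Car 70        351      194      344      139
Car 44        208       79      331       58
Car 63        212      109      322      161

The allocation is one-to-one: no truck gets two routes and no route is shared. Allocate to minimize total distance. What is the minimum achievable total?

Minimum total: 774 km

This is the linear assignment problem.
Optimal: Car 58→Route 1 (160 km), Car 70→Route 4 (344 km), Car 44→Route 7 (58 km), Car 63→Route 6 (212 km) — total 160+344+58+212 = 774 km.
Min-entry greedy (repeatedly take the single cheapest remaining cell) gives 802 km, worse by 28.
Swapping Car 70↔Car 58 (Car 70→Route 1 194 km, Car 58→Route 4 344 km) adds 34.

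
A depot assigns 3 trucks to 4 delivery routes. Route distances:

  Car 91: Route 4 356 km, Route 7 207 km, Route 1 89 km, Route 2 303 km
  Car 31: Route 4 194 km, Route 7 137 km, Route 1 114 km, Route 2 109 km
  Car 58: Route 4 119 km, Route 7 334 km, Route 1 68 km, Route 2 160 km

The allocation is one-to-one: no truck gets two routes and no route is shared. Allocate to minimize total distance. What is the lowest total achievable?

Optimal: Car 91→Route 1 (89 km), Car 31→Route 2 (109 km), Car 58→Route 4 (119 km) — total 89+109+119 = 317 km.
Min-entry greedy (repeatedly take the single cheapest remaining cell) gives 384 km, worse by 67.
Next-best assignment: Car 91→Route 1, Car 31→Route 7, Car 58→Route 4 = 345 km.
Swapping Car 31↔Car 91 (Car 31→Route 1 114 km, Car 91→Route 2 303 km) adds 219.
Every other assignment is strictly worse.

Minimum total: 317 km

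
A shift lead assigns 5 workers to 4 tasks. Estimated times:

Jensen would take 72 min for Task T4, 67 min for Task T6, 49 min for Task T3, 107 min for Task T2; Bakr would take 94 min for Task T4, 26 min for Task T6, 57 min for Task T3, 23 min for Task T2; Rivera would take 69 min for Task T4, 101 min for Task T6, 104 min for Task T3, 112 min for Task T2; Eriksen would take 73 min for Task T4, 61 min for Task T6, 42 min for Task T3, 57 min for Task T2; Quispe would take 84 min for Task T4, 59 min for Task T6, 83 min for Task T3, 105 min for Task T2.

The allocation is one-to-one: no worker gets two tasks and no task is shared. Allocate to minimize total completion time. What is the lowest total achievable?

Min total: 193 min

This is a one-to-one assignment (minimum-cost bipartite matching).
Optimal: Rivera→Task T4 (69 min), Quispe→Task T6 (59 min), Eriksen→Task T3 (42 min), Bakr→Task T2 (23 min) — total 69+59+42+23 = 193 min.
Row-greedy (each worker in turn takes its cheapest remaining task) gives 202 min, worse by 9.
Next-best assignment: Jensen→Task T4, Quispe→Task T6, Eriksen→Task T3, Bakr→Task T2 = 196 min.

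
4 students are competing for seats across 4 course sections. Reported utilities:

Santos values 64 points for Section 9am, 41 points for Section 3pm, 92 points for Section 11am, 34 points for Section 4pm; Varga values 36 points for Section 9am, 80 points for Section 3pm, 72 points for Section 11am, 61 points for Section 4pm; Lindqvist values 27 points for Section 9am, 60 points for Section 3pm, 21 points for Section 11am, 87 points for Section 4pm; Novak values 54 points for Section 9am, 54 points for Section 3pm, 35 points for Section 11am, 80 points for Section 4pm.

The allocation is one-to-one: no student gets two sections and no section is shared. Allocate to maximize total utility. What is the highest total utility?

Maximum total: 313 points

This is a one-to-one assignment (maximum-weight bipartite matching).
Optimal: Santos→Section 11am (92 points), Varga→Section 3pm (80 points), Lindqvist→Section 4pm (87 points), Novak→Section 9am (54 points) — total 92+80+87+54 = 313 points.
Column-greedy (each section in turn goes to its best remaining student) gives 266 points, worse by 47.
Checked against all permutations: 313 points is optimal.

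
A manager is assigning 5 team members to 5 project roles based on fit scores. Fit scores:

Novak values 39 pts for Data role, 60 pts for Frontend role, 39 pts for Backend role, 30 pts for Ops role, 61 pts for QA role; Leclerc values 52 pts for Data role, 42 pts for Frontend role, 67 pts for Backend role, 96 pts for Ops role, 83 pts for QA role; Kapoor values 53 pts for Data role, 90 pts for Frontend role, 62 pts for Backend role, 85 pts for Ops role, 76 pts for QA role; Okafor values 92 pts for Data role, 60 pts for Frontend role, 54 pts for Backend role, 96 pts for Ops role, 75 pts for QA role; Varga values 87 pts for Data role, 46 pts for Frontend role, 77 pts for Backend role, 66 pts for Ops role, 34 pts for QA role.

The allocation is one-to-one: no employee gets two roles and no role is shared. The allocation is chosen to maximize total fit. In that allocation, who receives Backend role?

Varga receives Backend role.

This is a one-to-one assignment (maximum-weight bipartite matching).
Optimal: Novak→QA role (61 pts), Leclerc→Ops role (96 pts), Kapoor→Frontend role (90 pts), Okafor→Data role (92 pts), Varga→Backend role (77 pts) — total 61+96+90+92+77 = 416 pts.
Next-best assignment: Novak→Frontend role, Leclerc→Ops role, Kapoor→QA role, Okafor→Data role, Varga→Backend role = 401 pts.
No other one-to-one assignment exceeds 416 pts.
Varga's own top role is Data role (87 pts), but forcing Varga→Data role and reassigning the rest optimally gives only 401 pts — worse by 15.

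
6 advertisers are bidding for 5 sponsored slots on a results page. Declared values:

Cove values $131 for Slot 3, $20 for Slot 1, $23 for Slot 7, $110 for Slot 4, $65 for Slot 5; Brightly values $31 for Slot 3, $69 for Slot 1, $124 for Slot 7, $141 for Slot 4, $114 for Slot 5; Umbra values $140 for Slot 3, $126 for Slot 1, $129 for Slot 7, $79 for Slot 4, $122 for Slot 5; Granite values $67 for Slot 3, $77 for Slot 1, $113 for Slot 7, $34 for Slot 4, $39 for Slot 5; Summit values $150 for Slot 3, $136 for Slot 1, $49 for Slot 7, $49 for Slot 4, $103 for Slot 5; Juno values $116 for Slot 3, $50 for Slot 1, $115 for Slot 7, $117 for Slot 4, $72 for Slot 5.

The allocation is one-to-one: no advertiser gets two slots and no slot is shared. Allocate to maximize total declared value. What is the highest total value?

Max total: $645

Optimal: Cove→Slot 3 ($131), Summit→Slot 1 ($136), Juno→Slot 7 ($115), Brightly→Slot 4 ($141), Umbra→Slot 5 ($122) — total 131+136+115+141+122 = $645.
Column-greedy (each slot in turn goes to its best remaining advertiser) gives $582, worse by 63.
Next-best assignment: Cove→Slot 3, Summit→Slot 1, Granite→Slot 7, Brightly→Slot 4, Umbra→Slot 5 = $643.
Swapping Summit↔Brightly (Summit→Slot 4 $49, Brightly→Slot 1 $69) loses 159.
Every other assignment is strictly worse.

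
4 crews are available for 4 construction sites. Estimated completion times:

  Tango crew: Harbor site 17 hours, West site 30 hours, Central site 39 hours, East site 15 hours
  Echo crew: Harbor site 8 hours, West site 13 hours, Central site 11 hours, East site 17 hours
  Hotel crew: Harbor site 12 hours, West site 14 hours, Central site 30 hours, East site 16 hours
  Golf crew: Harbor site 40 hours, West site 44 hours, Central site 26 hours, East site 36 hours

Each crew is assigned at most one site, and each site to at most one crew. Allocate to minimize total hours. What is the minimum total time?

This is the linear assignment problem.
Optimal: Tango crew→East site (15 hours), Echo crew→Harbor site (8 hours), Hotel crew→West site (14 hours), Golf crew→Central site (26 hours) — total 15+8+14+26 = 63 hours.

Min total: 63 hours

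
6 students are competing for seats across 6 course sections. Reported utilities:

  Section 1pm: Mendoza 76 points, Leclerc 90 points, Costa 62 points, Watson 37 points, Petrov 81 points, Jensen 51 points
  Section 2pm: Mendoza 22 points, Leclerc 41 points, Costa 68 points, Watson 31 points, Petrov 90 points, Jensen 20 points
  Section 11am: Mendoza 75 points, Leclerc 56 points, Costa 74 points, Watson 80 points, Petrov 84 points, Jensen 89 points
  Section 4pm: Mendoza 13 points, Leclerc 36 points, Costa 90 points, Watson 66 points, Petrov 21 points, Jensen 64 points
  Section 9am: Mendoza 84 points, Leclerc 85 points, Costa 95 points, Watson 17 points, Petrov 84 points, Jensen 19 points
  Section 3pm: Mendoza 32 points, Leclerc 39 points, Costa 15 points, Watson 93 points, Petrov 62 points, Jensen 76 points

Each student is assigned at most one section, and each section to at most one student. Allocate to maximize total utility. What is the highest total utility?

This is a one-to-one assignment (maximum-weight bipartite matching).
Optimal: Mendoza→Section 9am (84 points), Leclerc→Section 1pm (90 points), Costa→Section 4pm (90 points), Watson→Section 3pm (93 points), Petrov→Section 2pm (90 points), Jensen→Section 11am (89 points) — total 84+90+90+93+90+89 = 536 points.
Next-best assignment: Mendoza→Section 1pm, Leclerc→Section 9am, Costa→Section 4pm, Watson→Section 3pm, Petrov→Section 2pm, Jensen→Section 11am = 523 points.
Swapping Mendoza↔Watson (Mendoza→Section 3pm 32 points, Watson→Section 9am 17 points) loses 128.
No other one-to-one assignment exceeds 536 points.

Max total: 536 points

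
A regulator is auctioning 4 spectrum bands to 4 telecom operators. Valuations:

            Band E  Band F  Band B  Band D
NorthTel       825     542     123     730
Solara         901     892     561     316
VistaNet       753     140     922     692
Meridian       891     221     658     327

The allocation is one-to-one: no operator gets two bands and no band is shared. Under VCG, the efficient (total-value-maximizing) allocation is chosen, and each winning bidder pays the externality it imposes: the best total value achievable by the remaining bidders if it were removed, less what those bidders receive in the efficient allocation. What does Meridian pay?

Meridian pays $95M.

Efficient allocation: NorthTel→Band D ($730M), Solara→Band F ($892M), VistaNet→Band B ($922M), Meridian→Band E ($891M); total welfare W = $3435M.
Meridian receives Band E at value $891M, so the others get W − 891 = $2544M.
Without Meridian: best allocation of the remaining 3 bidders over all 4 bands is NorthTel→Band E ($825M), Solara→Band F ($892M), VistaNet→Band B ($922M), total $2639M.
VCG payment = (others' best without Meridian) − (others' welfare with Meridian) = 2639 − 2544 = $95M.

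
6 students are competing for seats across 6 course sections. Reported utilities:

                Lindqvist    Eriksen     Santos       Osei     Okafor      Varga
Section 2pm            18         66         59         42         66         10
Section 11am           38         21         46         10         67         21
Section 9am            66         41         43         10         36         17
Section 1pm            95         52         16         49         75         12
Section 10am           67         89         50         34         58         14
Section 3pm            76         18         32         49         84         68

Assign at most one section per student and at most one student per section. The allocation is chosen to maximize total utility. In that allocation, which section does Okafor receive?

Okafor receives Section 11am.

Optimal: Lindqvist→Section 1pm (95 points), Eriksen→Section 10am (89 points), Santos→Section 9am (43 points), Osei→Section 2pm (42 points), Okafor→Section 11am (67 points), Varga→Section 3pm (68 points) — total 95+89+43+42+67+68 = 404 points.
Max-entry greedy (repeatedly take the single best remaining cell) gives 358 points, worse by 46.
Next-best assignment: Lindqvist→Section 9am, Eriksen→Section 10am, Santos→Section 2pm, Osei→Section 1pm, Okafor→Section 11am, Varga→Section 3pm = 398 points.
No other one-to-one assignment exceeds 404 points.
Okafor's own top section is Section 3pm (84 points), but forcing Okafor→Section 3pm and reassigning the rest optimally gives only 374 points — worse by 30.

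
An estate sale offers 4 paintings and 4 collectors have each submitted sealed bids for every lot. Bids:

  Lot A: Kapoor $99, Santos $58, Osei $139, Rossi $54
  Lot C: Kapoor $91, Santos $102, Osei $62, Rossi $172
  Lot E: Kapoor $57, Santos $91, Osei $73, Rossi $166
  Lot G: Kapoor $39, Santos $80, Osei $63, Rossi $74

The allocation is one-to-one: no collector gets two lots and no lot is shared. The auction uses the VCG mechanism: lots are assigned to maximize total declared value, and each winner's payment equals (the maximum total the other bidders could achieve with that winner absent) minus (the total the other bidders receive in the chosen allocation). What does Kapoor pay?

Kapoor pays $22.

Efficient allocation: Kapoor→Lot C ($91), Santos→Lot G ($80), Osei→Lot A ($139), Rossi→Lot E ($166); total welfare W = $476.
Kapoor receives Lot C at value $91, so the others get W − 91 = $385.
Without Kapoor: best allocation of the remaining 3 bidders over all 4 lots is Santos→Lot C ($102), Osei→Lot A ($139), Rossi→Lot E ($166), total $407.
VCG payment = (others' best without Kapoor) − (others' welfare with Kapoor) = 407 − 385 = $22.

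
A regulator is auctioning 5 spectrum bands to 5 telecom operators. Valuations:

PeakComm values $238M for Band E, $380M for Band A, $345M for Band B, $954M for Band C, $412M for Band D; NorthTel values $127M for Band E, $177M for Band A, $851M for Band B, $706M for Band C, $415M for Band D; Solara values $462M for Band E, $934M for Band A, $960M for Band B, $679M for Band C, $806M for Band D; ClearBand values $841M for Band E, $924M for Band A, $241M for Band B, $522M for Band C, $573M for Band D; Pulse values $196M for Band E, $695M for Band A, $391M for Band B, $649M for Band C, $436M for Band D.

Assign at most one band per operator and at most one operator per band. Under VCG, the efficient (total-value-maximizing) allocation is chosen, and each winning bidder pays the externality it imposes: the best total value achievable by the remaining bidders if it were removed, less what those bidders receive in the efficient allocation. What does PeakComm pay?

Efficient allocation: PeakComm→Band C ($954M), NorthTel→Band B ($851M), Solara→Band D ($806M), ClearBand→Band E ($841M), Pulse→Band A ($695M); total welfare W = $4147M.
PeakComm receives Band C at value $954M, so the others get W − 954 = $3193M.
Without PeakComm: best allocation of the remaining 4 bidders over all 5 bands is NorthTel→Band B ($851M), Solara→Band A ($934M), ClearBand→Band E ($841M), Pulse→Band C ($649M), total $3275M.
VCG payment = (others' best without PeakComm) − (others' welfare with PeakComm) = 3275 − 3193 = $82M.

PeakComm pays $82M.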